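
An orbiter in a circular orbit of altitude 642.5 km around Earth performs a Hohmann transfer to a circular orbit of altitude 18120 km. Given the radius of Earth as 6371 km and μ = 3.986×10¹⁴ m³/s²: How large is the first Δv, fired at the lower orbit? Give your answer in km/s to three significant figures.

Δv ≈ 1.86 km/s

r₁ = 6371 + 642.5 = 7013.5 km = 7.0135×10⁶ m.
r₂ = 6371 + 18120 = 24491 km = 2.4491×10⁷ m.
Transfer ellipse a_t = (r₁ + r₂)/2 = 1.575×10⁷ m.
At r₁: circular v_c1 = √(μ/r₁) = 7539 m/s; transfer-perigee v_p = √[μ(2/r₁ − 1/a_t)] = 9400 m/s.
Δv₁ = v_p − v_c1 = 1861 m/s.
= 1.861 km/s.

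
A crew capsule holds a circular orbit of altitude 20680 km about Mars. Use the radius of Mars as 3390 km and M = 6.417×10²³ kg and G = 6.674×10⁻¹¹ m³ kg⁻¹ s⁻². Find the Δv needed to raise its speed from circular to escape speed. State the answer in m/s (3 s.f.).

μ = GM = 6.674×10⁻¹¹ × 6.417×10²³ = 4.283×10¹³ m³/s².
r = 3390 + 20680 = 24070 km = 2.4070×10⁷ m.
Circular speed v_c = √(μ/r) = 1334 m/s.
Escape speed v_esc = √(2μ/r) = √2 × v_c = 1886 m/s.
Δv = v_esc − v_c = 552.5 m/s.

Δv ≈ 553 m/s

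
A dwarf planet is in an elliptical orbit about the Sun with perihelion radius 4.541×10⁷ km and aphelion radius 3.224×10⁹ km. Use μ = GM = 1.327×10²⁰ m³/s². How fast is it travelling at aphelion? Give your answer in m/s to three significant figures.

v ≈ 1070 m/s

Semi-major axis a = (r_p + r_a)/2 = 1.6347×10⁹ km = 1.635×10¹² m.
Vis-viva: v² = μ(2/r − 1/a) = 1.327×10²⁰ × (6.203×10⁻¹³ − 6.117×10⁻¹³) = 1.143×10⁶ m²/s².
v = 1069 m/s.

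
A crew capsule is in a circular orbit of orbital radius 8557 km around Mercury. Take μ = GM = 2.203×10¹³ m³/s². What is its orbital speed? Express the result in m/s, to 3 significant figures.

v ≈ 1600 m/s

r = 8557 km = 8.557×10⁶ m.
For a circular orbit v = √(μ/r) = √(2.203×10¹³ / 8.557×10⁶) = √(2.575×10⁶) = 1605 m/s.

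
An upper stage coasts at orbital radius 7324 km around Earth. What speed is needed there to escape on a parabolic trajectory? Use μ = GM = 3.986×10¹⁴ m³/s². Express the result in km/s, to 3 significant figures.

v_esc ≈ 10.4 km/s

r = 7324 km = 7.324×10⁶ m.
Escape speed v_esc = √(2μ/r) = √(2 × 3.986×10¹⁴ / 7.324×10⁶) = √(1.088×10⁸) = 10430 m/s.
= 10.43 km/s.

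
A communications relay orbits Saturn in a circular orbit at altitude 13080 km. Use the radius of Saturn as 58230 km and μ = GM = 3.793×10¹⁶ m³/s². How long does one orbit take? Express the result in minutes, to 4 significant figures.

T ≈ 323.8 minutes

r = 58230 + 13080 = 71310 km = 7.1310×10⁷ m.
Kepler's third law: T = 2π√(r³/μ) = 2π√((7.131×10⁷)³ / 3.793×10¹⁶).
r³/μ = 9.560×10⁶ s², so T = 2π × 3.092×10³ = 1.943×10⁴ s.
Converting: 1.943×10⁴ s ÷ 60.00 = 323.8 minutes.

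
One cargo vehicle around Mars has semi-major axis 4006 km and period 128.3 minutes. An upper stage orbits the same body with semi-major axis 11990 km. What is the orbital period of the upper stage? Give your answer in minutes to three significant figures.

Kepler's third law: T² ∝ a³, so T₂ = T₁ (a₂/a₁)^(3/2).
a₂/a₁ = 2.993, (a₂/a₁)^(3/2) = 5.178.
T₂ = 128.3 × 5.178 = 664.3 minutes.

T₂ ≈ 664 minutes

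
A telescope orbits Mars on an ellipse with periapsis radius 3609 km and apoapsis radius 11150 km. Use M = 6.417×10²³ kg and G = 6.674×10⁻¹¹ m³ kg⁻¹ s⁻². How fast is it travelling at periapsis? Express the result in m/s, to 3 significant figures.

μ = GM = 6.674×10⁻¹¹ × 6.417×10²³ = 4.283×10¹³ m³/s².
Semi-major axis a = (r_p + r_a)/2 = 7379.5 km = 7.380×10⁶ m.
Vis-viva: v² = μ(2/r − 1/a) = 4.283×10¹³ × (5.542×10⁻⁷ − 1.355×10⁻⁷) = 1.793×10⁷ m²/s².
v = 4234 m/s.

v ≈ 4230 m/s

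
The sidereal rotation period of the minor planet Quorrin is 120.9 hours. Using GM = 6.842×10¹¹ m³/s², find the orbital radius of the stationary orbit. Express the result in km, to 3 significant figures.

r_sync ≈ 14900 km

T = 120.9 hours = 4.352×10⁵ s.
A synchronous orbit has period T, so by Kepler's third law a = (μT²/4π²)^(1/3).
μT²/4π² = 6.842×10¹¹ × (4.352×10⁵)² / 39.48 = 3.283×10²¹ m³.
a = 1.486×10⁷ m = 14863 km.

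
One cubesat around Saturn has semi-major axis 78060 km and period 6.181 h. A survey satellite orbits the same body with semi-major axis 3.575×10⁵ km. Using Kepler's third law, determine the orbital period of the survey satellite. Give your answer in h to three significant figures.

Kepler's third law: T² ∝ a³, so T₂ = T₁ (a₂/a₁)^(3/2).
a₂/a₁ = 4.580, (a₂/a₁)^(3/2) = 9.801.
T₂ = 6.181 × 9.801 = 60.58 h.

T₂ ≈ 60.6 h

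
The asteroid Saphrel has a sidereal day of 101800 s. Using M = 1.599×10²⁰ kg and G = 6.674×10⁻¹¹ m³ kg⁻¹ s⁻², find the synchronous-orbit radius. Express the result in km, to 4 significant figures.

r_sync ≈ 1410 km

μ = GM = 6.674×10⁻¹¹ × 1.599×10²⁰ = 1.067×10¹⁰ m³/s².
A synchronous orbit has period T, so by Kepler's third law a = (μT²/4π²)^(1/3).
μT²/4π² = 1.067×10¹⁰ × (1.018×10⁵)² / 39.48 = 2.801×10¹⁸ m³.
a = 1.410×10⁶ m = 1409.7 km.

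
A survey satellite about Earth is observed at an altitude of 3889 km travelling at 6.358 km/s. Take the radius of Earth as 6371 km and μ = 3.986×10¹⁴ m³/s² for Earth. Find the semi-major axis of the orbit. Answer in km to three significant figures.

a ≈ 10700 km

r = 6371 + 3889 = 10260 km = 1.026×10⁷ m.
Specific orbital energy ε = v²/2 − μ/r = (6358)²/2 − 3.986×10¹⁴/1.026×10⁷ = -1.864×10⁷ J/kg.
Since ε = −μ/(2a), a = −μ/(2ε) = 1.069×10⁷ m = 10693 km.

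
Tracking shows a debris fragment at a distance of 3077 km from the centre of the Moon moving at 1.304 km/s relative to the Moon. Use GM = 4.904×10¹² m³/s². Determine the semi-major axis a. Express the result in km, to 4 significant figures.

a ≈ 3298 km

r = 3.077×10⁶ m.
Vis-viva rearranged: 1/a = 2/r − v²/μ = 6.500×10⁻⁷ − 3.467×10⁻⁷ = 3.032×10⁻⁷ m⁻¹.
a = 3.298×10⁶ m = 3297.7 km.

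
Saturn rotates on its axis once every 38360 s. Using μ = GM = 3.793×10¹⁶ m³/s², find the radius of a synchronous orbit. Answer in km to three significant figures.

r_sync ≈ 1.12×10⁵ km

A synchronous orbit has period T, so by Kepler's third law a = (μT²/4π²)^(1/3).
μT²/4π² = 3.793×10¹⁶ × (3.836×10⁴)² / 39.48 = 1.414×10²⁴ m³.
a = 1.122×10⁸ m = 1.1223×10⁵ km.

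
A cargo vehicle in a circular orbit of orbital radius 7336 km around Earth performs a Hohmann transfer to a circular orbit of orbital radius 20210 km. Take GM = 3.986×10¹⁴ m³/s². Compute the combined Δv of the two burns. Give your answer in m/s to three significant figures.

r₁ = 7336 km = 7.336×10⁶ m.
r₂ = 20210 km = 2.021×10⁷ m.
Transfer ellipse a_t = (r₁ + r₂)/2 = 1.377×10⁷ m.
At r₁: circular v_c1 = √(μ/r₁) = 7371 m/s; transfer-perigee v_p = √[μ(2/r₁ − 1/a_t)] = 8929 m/s.
Δv₁ = v_p − v_c1 = 1558 m/s.
At r₂: circular v_c2 = √(μ/r₂) = 4441 m/s; transfer-apogee v_a = √[μ(2/r₂ − 1/a_t)] = 3241 m/s.
Δv₂ = v_c2 − v_a = 1200 m/s.
Total Δv = Δv₁ + Δv₂ = 2758 m/s.

Δv_total ≈ 2760 m/s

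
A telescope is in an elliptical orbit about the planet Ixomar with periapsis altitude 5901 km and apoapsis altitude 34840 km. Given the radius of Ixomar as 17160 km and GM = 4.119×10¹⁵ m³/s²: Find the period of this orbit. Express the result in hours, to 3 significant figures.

r_p = 17160 + 5901 = 23061 km = 2.3061×10⁷ m.
r_a = 17160 + 34840 = 52000 km = 5.2000×10⁷ m.
Semi-major axis a = (r_p + r_a)/2 = (23061 + 52000)/2 = 37530 km = 3.753×10⁷ m.
By Kepler's third law T = 2π√(a³/μ) = 2π × 3.582×10³ = 2.251×10⁴ s.
= 6.253 hours.

T ≈ 6.25 hours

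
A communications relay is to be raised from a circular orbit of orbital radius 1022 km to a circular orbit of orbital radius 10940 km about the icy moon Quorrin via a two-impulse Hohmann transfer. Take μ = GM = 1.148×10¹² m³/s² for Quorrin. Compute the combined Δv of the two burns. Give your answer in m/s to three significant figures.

r₁ = 1022 km = 1.022×10⁶ m.
r₂ = 10940 km = 1.094×10⁷ m.
Transfer ellipse a_t = (r₁ + r₂)/2 = 5.981×10⁶ m.
At r₁: circular v_c1 = √(μ/r₁) = 1060 m/s; transfer-periapsis v_p = √[μ(2/r₁ − 1/a_t)] = 1433 m/s.
Δv₁ = v_p − v_c1 = 373.5 m/s.
At r₂: circular v_c2 = √(μ/r₂) = 323.9 m/s; transfer-apoapsis v_a = √[μ(2/r₂ − 1/a_t)] = 133.9 m/s.
Δv₂ = v_c2 − v_a = 190.0 m/s.
Total Δv = Δv₁ + Δv₂ = 563.6 m/s.

Δv_total ≈ 564 m/s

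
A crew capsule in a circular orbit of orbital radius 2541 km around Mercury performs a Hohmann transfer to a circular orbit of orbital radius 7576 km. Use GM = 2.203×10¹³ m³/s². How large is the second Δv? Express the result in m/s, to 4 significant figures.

r₁ = 2541 km = 2.541×10⁶ m.
r₂ = 7576 km = 7.576×10⁶ m.
Transfer ellipse a_t = (r₁ + r₂)/2 = 5.058×10⁶ m.
At r₁: circular v_c1 = √(μ/r₁) = 2944 m/s; transfer-periherm v_p = √[μ(2/r₁ − 1/a_t)] = 3603 m/s.
At r₂: circular v_c2 = √(μ/r₂) = 1705 m/s; transfer-apoherm v_a = √[μ(2/r₂ − 1/a_t)] = 1209 m/s.
Δv₂ = v_c2 − v_a = 496.7 m/s.

Δv ≈ 496.7 m/s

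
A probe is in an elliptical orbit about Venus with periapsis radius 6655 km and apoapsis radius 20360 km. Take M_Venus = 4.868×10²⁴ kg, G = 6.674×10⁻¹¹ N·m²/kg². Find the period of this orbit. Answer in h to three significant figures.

μ = GM = 6.674×10⁻¹¹ × 4.868×10²⁴ = 3.249×10¹⁴ m³/s².
Semi-major axis a = (r_p + r_a)/2 = (6655.0 + 20360)/2 = 13508 km = 1.351×10⁷ m.
By Kepler's third law T = 2π√(a³/μ) = 2π × 2.754×10³ = 1.731×10⁴ s.
= 4.807 h.

T ≈ 4.81 h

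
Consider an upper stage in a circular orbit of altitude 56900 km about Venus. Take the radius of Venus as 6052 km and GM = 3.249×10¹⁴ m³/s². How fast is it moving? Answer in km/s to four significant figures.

r = 6052 + 56900 = 62952 km = 6.2952×10⁷ m.
For a circular orbit v = √(μ/r) = √(3.249×10¹⁴ / 6.295×10⁷) = √(5.161×10⁶) = 2272 m/s.
That is 2.272 km/s.

v ≈ 2.272 km/s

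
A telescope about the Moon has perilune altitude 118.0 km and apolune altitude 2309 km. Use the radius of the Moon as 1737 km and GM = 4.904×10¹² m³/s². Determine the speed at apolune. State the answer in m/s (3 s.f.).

v ≈ 873 m/s

r_p = 1737 + 118.0 = 1855.0 km = 1.8550×10⁶ m.
r_a = 1737 + 2309 = 4046.0 km = 4.0460×10⁶ m.
Semi-major axis a = (r_p + r_a)/2 = 2950.5 km = 2.950×10⁶ m.
Vis-viva: v² = μ(2/r − 1/a) = 4.904×10¹² × (4.943×10⁻⁷ − 3.389×10⁻⁷) = 7.620×10⁵ m²/s².
v = 872.9 m/s.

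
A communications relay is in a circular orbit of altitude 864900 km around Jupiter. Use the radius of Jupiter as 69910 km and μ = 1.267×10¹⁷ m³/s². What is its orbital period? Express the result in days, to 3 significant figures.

r = 69910 + 864900 = 934810 km = 9.3481×10⁸ m.
Kepler's third law: T = 2π√(r³/μ) = 2π√((9.348×10⁸)³ / 1.267×10¹⁷).
r³/μ = 6.448×10⁹ s², so T = 2π × 8.030×10⁴ = 5.045×10⁵ s.
Converting: 5.045×10⁵ s ÷ 86400 = 5.839 days.

T ≈ 5.84 days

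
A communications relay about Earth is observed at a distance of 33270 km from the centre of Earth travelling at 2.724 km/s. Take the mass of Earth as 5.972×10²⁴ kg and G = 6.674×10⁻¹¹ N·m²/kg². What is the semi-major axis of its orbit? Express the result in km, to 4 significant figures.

a ≈ 24100 km

μ = GM = 6.674×10⁻¹¹ × 5.972×10²⁴ = 3.986×10¹⁴ m³/s².
r = 3.327×10⁷ m.
Vis-viva rearranged: 1/a = 2/r − v²/μ = 6.011×10⁻⁸ − 1.862×10⁻⁸ = 4.150×10⁻⁸ m⁻¹.
a = 2.410×10⁷ m = 24098 km.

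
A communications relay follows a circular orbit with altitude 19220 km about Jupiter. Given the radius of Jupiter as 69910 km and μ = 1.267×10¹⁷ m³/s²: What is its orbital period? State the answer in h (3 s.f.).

r = 69910 + 19220 = 89130 km = 8.9130×10⁷ m.
Kepler's third law: T = 2π√(r³/μ) = 2π√((8.913×10⁷)³ / 1.267×10¹⁷).
r³/μ = 5.588×10⁶ s², so T = 2π × 2.364×10³ = 1.485×10⁴ s.
Converting: 1.485×10⁴ s ÷ 3600 = 4.126 h.

T ≈ 4.13 h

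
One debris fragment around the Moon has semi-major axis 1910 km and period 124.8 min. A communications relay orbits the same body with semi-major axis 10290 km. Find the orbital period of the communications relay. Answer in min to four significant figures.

T₂ ≈ 1561 min

Kepler's third law: T² ∝ a³, so T₂ = T₁ (a₂/a₁)^(3/2).
a₂/a₁ = 5.387, (a₂/a₁)^(3/2) = 12.50.
T₂ = 124.8 × 12.50 = 1561 min.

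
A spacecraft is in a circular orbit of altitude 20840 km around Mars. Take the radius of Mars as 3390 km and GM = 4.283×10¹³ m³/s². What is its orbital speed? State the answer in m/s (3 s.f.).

r = 3390 + 20840 = 24230 km = 2.4230×10⁷ m.
For a circular orbit v = √(μ/r) = √(4.283×10¹³ / 2.423×10⁷) = √(1.768×10⁶) = 1330 m/s.

v ≈ 1330 m/s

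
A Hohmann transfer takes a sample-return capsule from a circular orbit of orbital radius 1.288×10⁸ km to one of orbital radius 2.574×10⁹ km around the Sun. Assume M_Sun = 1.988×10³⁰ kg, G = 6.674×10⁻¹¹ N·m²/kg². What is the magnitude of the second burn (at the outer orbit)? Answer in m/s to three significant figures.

μ = GM = 6.674×10⁻¹¹ × 1.988×10³⁰ = 1.327×10²⁰ m³/s².
r₁ = 1.288×10⁸ km = 1.288×10¹¹ m.
r₂ = 2.574×10⁹ km = 2.574×10¹² m.
Transfer ellipse a_t = (r₁ + r₂)/2 = 1.351×10¹² m.
At r₁: circular v_c1 = √(μ/r₁) = 32100 m/s; transfer-perihelion v_p = √[μ(2/r₁ − 1/a_t)] = 44300 m/s.
At r₂: circular v_c2 = √(μ/r₂) = 7180 m/s; transfer-aphelion v_a = √[μ(2/r₂ − 1/a_t)] = 2216 m/s.
Δv₂ = v_c2 − v_a = 4963 m/s.

Δv ≈ 4960 m/s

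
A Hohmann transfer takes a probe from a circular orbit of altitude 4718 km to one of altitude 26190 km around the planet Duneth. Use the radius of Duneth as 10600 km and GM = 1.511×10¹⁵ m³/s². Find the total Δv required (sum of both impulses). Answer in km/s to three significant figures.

r₁ = 10600 + 4718 = 15318 km = 1.5318×10⁷ m.
r₂ = 10600 + 26190 = 36790 km = 3.6790×10⁷ m.
Transfer ellipse a_t = (r₁ + r₂)/2 = 2.605×10⁷ m.
At r₁: circular v_c1 = √(μ/r₁) = 9932 m/s; transfer-periapsis v_p = √[μ(2/r₁ − 1/a_t)] = 11800 m/s.
Δv₁ = v_p − v_c1 = 1870 m/s.
At r₂: circular v_c2 = √(μ/r₂) = 6409 m/s; transfer-apoapsis v_a = √[μ(2/r₂ − 1/a_t)] = 4914 m/s.
Δv₂ = v_c2 − v_a = 1495 m/s.
Total Δv = Δv₁ + Δv₂ = 3365 m/s = 3.365 km/s.

Δv_total ≈ 3.36 km/s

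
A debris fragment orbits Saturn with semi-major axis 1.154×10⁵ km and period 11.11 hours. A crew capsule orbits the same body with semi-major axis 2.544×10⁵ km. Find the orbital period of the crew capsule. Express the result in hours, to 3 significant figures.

T₂ ≈ 36.4 hours

Kepler's third law: T² ∝ a³, so T₂ = T₁ (a₂/a₁)^(3/2).
a₂/a₁ = 2.205, (a₂/a₁)^(3/2) = 3.273.
T₂ = 11.11 × 3.273 = 36.36 hours.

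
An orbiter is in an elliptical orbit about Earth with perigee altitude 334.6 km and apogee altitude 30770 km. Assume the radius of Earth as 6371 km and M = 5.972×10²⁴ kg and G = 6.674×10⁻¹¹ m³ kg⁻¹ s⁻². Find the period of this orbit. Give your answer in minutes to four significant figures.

T ≈ 538.4 minutes

μ = GM = 6.674×10⁻¹¹ × 5.972×10²⁴ = 3.986×10¹⁴ m³/s².
r_p = 6371 + 334.6 = 6705.6 km = 6.7056×10⁶ m.
r_a = 6371 + 30770 = 37141 km = 3.7141×10⁷ m.
Semi-major axis a = (r_p + r_a)/2 = (6705.6 + 37141)/2 = 21923 km = 2.192×10⁷ m.
By Kepler's third law T = 2π√(a³/μ) = 2π × 5.142×10³ = 3.231×10⁴ s.
= 538.4 minutes.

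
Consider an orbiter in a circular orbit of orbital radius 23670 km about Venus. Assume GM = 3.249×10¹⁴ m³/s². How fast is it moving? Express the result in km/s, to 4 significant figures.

r = 23670 km = 2.367×10⁷ m.
For a circular orbit v = √(μ/r) = √(3.249×10¹⁴ / 2.367×10⁷) = √(1.373×10⁷) = 3705 m/s.
That is 3.705 km/s.

v ≈ 3.705 km/s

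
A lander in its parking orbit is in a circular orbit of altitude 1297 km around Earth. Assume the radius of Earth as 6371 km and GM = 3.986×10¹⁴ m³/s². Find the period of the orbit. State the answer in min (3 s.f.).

T ≈ 111 min

r = 6371 + 1297 = 7668.0 km = 7.6680×10⁶ m.
Kepler's third law: T = 2π√(r³/μ) = 2π√((7.668×10⁶)³ / 3.986×10¹⁴).
r³/μ = 1.131×10⁶ s², so T = 2π × 1.064×10³ = 6.682×10³ s.
Converting: 6.682×10³ s ÷ 60.00 = 111.4 min.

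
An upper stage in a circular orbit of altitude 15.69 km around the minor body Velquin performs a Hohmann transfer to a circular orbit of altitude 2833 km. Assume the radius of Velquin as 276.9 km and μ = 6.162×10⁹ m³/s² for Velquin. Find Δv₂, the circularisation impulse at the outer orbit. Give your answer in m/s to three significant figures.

Δv ≈ 26.1 m/s

r₁ = 276.9 + 15.69 = 292.59 km = 2.9259×10⁵ m.
r₂ = 276.9 + 2833 = 3109.9 km = 3.1099×10⁶ m.
Transfer ellipse a_t = (r₁ + r₂)/2 = 1.701×10⁶ m.
At r₁: circular v_c1 = √(μ/r₁) = 145.1 m/s; transfer-periapsis v_p = √[μ(2/r₁ − 1/a_t)] = 196.2 m/s.
At r₂: circular v_c2 = √(μ/r₂) = 44.51 m/s; transfer-apoapsis v_a = √[μ(2/r₂ − 1/a_t)] = 18.46 m/s.
Δv₂ = v_c2 − v_a = 26.05 m/s.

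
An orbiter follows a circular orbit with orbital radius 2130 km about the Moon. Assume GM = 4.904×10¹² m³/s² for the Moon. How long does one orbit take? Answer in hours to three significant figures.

r = 2130 km = 2.130×10⁶ m.
Kepler's third law: T = 2π√(r³/μ) = 2π√((2.130×10⁶)³ / 4.904×10¹²).
r³/μ = 1.971×10⁶ s², so T = 2π × 1.404×10³ = 8.820×10³ s.
Converting: 8.820×10³ s ÷ 3600 = 2.450 hours.

T ≈ 2.45 hours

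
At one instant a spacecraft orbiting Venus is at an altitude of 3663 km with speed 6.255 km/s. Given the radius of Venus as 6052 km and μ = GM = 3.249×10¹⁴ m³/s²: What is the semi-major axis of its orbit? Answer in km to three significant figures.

r = 6052 + 3663 = 9715.0 km = 9.715×10⁶ m.
Specific orbital energy ε = v²/2 − μ/r = (6255)²/2 − 3.249×10¹⁴/9.715×10⁶ = -1.388×10⁷ J/kg.
Since ε = −μ/(2a), a = −μ/(2ε) = 1.170×10⁷ m = 11703 km.

a ≈ 11700 km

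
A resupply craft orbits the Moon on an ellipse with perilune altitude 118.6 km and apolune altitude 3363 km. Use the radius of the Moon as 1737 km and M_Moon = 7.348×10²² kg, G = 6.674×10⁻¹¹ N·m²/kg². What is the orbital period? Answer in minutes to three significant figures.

μ = GM = 6.674×10⁻¹¹ × 7.348×10²² = 4.904×10¹² m³/s².
r_p = 1737 + 118.6 = 1855.6 km = 1.8556×10⁶ m.
r_a = 1737 + 3363 = 5100.0 km = 5.1000×10⁶ m.
Semi-major axis a = (r_p + r_a)/2 = (1855.6 + 5100.0)/2 = 3477.8 km = 3.478×10⁶ m.
By Kepler's third law T = 2π√(a³/μ) = 2π × 2.929×10³ = 1.840×10⁴ s.
= 306.7 minutes.

T ≈ 307 minutes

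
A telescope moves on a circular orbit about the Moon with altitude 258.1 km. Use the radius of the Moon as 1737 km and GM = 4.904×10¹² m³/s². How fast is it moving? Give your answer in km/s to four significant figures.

r = 1737 + 258.1 = 1995.1 km = 1.9951×10⁶ m.
For a circular orbit v = √(μ/r) = √(4.904×10¹² / 1.995×10⁶) = √(2.458×10⁶) = 1568 m/s.
That is 1.568 km/s.

v ≈ 1.568 km/s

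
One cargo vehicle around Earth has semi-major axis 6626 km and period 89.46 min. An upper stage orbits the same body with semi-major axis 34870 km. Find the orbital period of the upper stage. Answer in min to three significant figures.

Kepler's third law: T² ∝ a³, so T₂ = T₁ (a₂/a₁)^(3/2).
a₂/a₁ = 5.263, (a₂/a₁)^(3/2) = 12.07.
T₂ = 89.46 × 12.07 = 1080 min.

T₂ ≈ 1080 min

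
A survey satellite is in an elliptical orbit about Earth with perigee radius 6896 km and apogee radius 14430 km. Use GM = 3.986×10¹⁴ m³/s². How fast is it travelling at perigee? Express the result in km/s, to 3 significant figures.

v ≈ 8.84 km/s

Semi-major axis a = (r_p + r_a)/2 = 10663 km = 1.066×10⁷ m.
Vis-viva: v² = μ(2/r − 1/a) = 3.986×10¹⁴ × (2.900×10⁻⁷ − 9.378×10⁻⁸) = 7.822×10⁷ m²/s².
v = 8844 m/s = 8.844 km/s.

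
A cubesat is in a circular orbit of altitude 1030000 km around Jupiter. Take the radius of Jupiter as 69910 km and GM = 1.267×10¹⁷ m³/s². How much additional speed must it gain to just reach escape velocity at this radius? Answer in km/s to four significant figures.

Δv ≈ 4.446 km/s

r = 69910 + 1030000 = 1099900 km = 1.0999×10⁹ m.
Circular speed v_c = √(μ/r) = 10730 m/s.
Escape speed v_esc = √(2μ/r) = √2 × v_c = 15180 m/s.
Δv = v_esc − v_c = 4446 m/s = 4.446 km/s.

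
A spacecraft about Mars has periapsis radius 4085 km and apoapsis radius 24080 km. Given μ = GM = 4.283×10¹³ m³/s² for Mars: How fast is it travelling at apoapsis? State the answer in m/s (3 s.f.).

Semi-major axis a = (r_p + r_a)/2 = 14082 km = 1.408×10⁷ m.
Vis-viva: v² = μ(2/r − 1/a) = 4.283×10¹³ × (8.306×10⁻⁸ − 7.101×10⁻⁸) = 5.159×10⁵ m²/s².
v = 718.3 m/s.

v ≈ 718 m/s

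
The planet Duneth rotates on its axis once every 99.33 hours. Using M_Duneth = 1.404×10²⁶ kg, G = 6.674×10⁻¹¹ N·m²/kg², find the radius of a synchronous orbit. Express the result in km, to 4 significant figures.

r_sync ≈ 3.119×10⁵ km

μ = GM = 6.674×10⁻¹¹ × 1.404×10²⁶ = 9.370×10¹⁵ m³/s².
T = 99.33 hours = 3.576×10⁵ s.
A synchronous orbit has period T, so by Kepler's third law a = (μT²/4π²)^(1/3).
μT²/4π² = 9.370×10¹⁵ × (3.576×10⁵)² / 39.48 = 3.035×10²⁵ m³.
a = 3.119×10⁸ m = 3.1193×10⁵ km.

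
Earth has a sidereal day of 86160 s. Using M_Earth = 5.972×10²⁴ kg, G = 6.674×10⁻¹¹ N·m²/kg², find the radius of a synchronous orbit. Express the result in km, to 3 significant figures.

r_sync ≈ 42200 km

μ = GM = 6.674×10⁻¹¹ × 5.972×10²⁴ = 3.986×10¹⁴ m³/s².
A synchronous orbit has period T, so by Kepler's third law a = (μT²/4π²)^(1/3).
μT²/4π² = 3.986×10¹⁴ × (8.616×10⁴)² / 39.48 = 7.495×10²² m³.
a = 4.216×10⁷ m = 42162 km.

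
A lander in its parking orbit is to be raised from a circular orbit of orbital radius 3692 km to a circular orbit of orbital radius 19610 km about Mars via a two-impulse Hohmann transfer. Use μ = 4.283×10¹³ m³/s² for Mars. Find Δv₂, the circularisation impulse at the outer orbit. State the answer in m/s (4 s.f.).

Δv ≈ 645.9 m/s

r₁ = 3692 km = 3.692×10⁶ m.
r₂ = 19610 km = 1.961×10⁷ m.
Transfer ellipse a_t = (r₁ + r₂)/2 = 1.165×10⁷ m.
At r₁: circular v_c1 = √(μ/r₁) = 3406 m/s; transfer-periapsis v_p = √[μ(2/r₁ − 1/a_t)] = 4419 m/s.
At r₂: circular v_c2 = √(μ/r₂) = 1478 m/s; transfer-apoapsis v_a = √[μ(2/r₂ − 1/a_t)] = 831.9 m/s.
Δv₂ = v_c2 − v_a = 645.9 m/s.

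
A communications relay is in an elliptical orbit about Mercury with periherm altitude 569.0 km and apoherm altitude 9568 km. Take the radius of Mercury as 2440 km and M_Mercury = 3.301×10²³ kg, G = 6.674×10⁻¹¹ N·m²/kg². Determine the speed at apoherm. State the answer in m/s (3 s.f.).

μ = GM = 6.674×10⁻¹¹ × 3.301×10²³ = 2.203×10¹³ m³/s².
r_p = 2440 + 569.0 = 3009.0 km = 3.0090×10⁶ m.
r_a = 2440 + 9568 = 12008 km = 1.2008×10⁷ m.
Semi-major axis a = (r_p + r_a)/2 = 7508.5 km = 7.508×10⁶ m.
Vis-viva: v² = μ(2/r − 1/a) = 2.203×10¹³ × (1.666×10⁻⁷ − 1.332×10⁻⁷) = 7.352×10⁵ m²/s².
v = 857.5 m/s.

v ≈ 857 m/s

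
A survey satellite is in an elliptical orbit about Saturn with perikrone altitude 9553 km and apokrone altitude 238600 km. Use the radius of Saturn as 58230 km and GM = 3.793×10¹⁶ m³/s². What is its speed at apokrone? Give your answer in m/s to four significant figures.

r_p = 58230 + 9553 = 67783 km = 6.7783×10⁷ m.
r_a = 58230 + 238600 = 296830 km = 2.9683×10⁸ m.
Semi-major axis a = (r_p + r_a)/2 = 1.8231×10⁵ km = 1.823×10⁸ m.
Vis-viva: v² = μ(2/r − 1/a) = 3.793×10¹⁶ × (6.738×10⁻⁹ − 5.485×10⁻⁹) = 4.751×10⁷ m²/s².
v = 6893 m/s.

v ≈ 6893 m/s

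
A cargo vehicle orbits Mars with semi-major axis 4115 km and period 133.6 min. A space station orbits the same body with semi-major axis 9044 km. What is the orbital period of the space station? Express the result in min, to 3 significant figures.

T₂ ≈ 435 min

Kepler's third law: T² ∝ a³, so T₂ = T₁ (a₂/a₁)^(3/2).
a₂/a₁ = 2.198, (a₂/a₁)^(3/2) = 3.258.
T₂ = 133.6 × 3.258 = 435.3 min.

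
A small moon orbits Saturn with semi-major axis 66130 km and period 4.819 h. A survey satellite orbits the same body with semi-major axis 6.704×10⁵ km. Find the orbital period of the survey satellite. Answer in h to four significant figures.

T₂ ≈ 155.5 h

Kepler's third law: T² ∝ a³, so T₂ = T₁ (a₂/a₁)^(3/2).
a₂/a₁ = 10.14, (a₂/a₁)^(3/2) = 32.28.
T₂ = 4.819 × 32.28 = 155.5 h.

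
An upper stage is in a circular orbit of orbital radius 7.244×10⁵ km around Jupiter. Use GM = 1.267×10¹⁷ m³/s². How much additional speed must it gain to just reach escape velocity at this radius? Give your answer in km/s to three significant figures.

Δv ≈ 5.48 km/s

r = 7.244×10⁵ km = 7.244×10⁸ m.
Circular speed v_c = √(μ/r) = 13230 m/s.
Escape speed v_esc = √(2μ/r) = √2 × v_c = 18700 m/s.
Δv = v_esc − v_c = 5478 m/s = 5.478 km/s.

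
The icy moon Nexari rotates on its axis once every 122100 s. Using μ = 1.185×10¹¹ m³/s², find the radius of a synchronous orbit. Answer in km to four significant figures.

A synchronous orbit has period T, so by Kepler's third law a = (μT²/4π²)^(1/3).
μT²/4π² = 1.185×10¹¹ × (1.221×10⁵)² / 39.48 = 4.475×10¹⁹ m³.
a = 3.550×10⁶ m = 3550.3 km.

r_sync ≈ 3550 km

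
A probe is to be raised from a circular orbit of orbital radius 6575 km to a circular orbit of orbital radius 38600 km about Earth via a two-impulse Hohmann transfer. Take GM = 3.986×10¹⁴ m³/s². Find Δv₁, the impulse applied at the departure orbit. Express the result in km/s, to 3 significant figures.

Δv ≈ 2.39 km/s

r₁ = 6575 km = 6.575×10⁶ m.
r₂ = 38600 km = 3.860×10⁷ m.
Transfer ellipse a_t = (r₁ + r₂)/2 = 2.259×10⁷ m.
At r₁: circular v_c1 = √(μ/r₁) = 7786 m/s; transfer-perigee v_p = √[μ(2/r₁ − 1/a_t)] = 10180 m/s.
Δv₁ = v_p − v_c1 = 2392 m/s.
= 2.392 km/s.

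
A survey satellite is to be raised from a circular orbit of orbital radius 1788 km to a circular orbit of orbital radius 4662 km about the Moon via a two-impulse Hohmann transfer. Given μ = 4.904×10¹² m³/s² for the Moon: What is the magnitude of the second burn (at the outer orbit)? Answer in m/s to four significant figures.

Δv ≈ 262.0 m/s

r₁ = 1788 km = 1.788×10⁶ m.
r₂ = 4662 km = 4.662×10⁶ m.
Transfer ellipse a_t = (r₁ + r₂)/2 = 3.225×10⁶ m.
At r₁: circular v_c1 = √(μ/r₁) = 1656 m/s; transfer-perilune v_p = √[μ(2/r₁ − 1/a_t)] = 1991 m/s.
At r₂: circular v_c2 = √(μ/r₂) = 1026 m/s; transfer-apolune v_a = √[μ(2/r₂ − 1/a_t)] = 763.7 m/s.
Δv₂ = v_c2 − v_a = 262.0 m/s.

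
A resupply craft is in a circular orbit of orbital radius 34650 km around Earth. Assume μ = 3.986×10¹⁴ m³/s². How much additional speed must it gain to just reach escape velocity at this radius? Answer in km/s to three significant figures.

r = 34650 km = 3.465×10⁷ m.
Circular speed v_c = √(μ/r) = 3392 m/s.
Escape speed v_esc = √(2μ/r) = √2 × v_c = 4797 m/s.
Δv = v_esc − v_c = 1405 m/s = 1.405 km/s.

Δv ≈ 1.40 km/s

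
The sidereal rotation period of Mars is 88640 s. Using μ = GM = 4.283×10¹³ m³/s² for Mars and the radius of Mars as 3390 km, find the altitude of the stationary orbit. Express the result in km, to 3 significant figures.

h_sync ≈ 17000 km

A synchronous orbit has period T, so by Kepler's third law a = (μT²/4π²)^(1/3).
μT²/4π² = 4.283×10¹³ × (8.864×10⁴)² / 39.48 = 8.524×10²¹ m³.
a = 2.043×10⁷ m = 20428 km.
Altitude h = a − R = 20428 − 3390 = 17038 km.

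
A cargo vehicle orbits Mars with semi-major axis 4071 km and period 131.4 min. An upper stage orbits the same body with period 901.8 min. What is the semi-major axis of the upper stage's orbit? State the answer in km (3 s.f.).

Kepler's third law: a³ ∝ T², so a₂ = a₁ (T₂/T₁)^(2/3).
T₂/T₁ = 6.863, (T₂/T₁)^(2/3) = 3.611.
a₂ = 4071 × 3.611 = 14700 km.

a₂ ≈ 14700 km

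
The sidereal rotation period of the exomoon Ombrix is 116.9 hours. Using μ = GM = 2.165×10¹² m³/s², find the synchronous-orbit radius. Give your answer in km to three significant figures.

T = 116.9 hours = 4.208×10⁵ s.
A synchronous orbit has period T, so by Kepler's third law a = (μT²/4π²)^(1/3).
μT²/4π² = 2.165×10¹² × (4.208×10⁵)² / 39.48 = 9.713×10²¹ m³.
a = 2.134×10⁷ m = 21336 km.

r_sync ≈ 21300 km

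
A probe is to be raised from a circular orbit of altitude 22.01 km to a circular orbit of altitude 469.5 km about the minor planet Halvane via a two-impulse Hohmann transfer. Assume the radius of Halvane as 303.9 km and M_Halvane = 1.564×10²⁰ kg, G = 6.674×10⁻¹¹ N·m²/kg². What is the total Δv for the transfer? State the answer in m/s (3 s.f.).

Δv_total ≈ 60.0 m/s

μ = GM = 6.674×10⁻¹¹ × 1.564×10²⁰ = 1.044×10¹⁰ m³/s².
r₁ = 303.9 + 22.01 = 325.91 km = 3.2591×10⁵ m.
r₂ = 303.9 + 469.5 = 773.40 km = 7.7340×10⁵ m.
Transfer ellipse a_t = (r₁ + r₂)/2 = 5.497×10⁵ m.
At r₁: circular v_c1 = √(μ/r₁) = 179.0 m/s; transfer-periapsis v_p = √[μ(2/r₁ − 1/a_t)] = 212.3 m/s.
Δv₁ = v_p − v_c1 = 33.32 m/s.
At r₂: circular v_c2 = √(μ/r₂) = 116.2 m/s; transfer-apoapsis v_a = √[μ(2/r₂ − 1/a_t)] = 89.46 m/s.
Δv₂ = v_c2 − v_a = 26.72 m/s.
Total Δv = Δv₁ + Δv₂ = 60.04 m/s.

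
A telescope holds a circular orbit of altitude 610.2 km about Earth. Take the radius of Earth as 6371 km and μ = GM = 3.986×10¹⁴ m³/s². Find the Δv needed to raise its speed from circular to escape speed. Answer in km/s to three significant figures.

r = 6371 + 610.2 = 6981.2 km = 6.9812×10⁶ m.
Circular speed v_c = √(μ/r) = 7556 m/s.
Escape speed v_esc = √(2μ/r) = √2 × v_c = 10690 m/s.
Δv = v_esc − v_c = 3130 m/s = 3.130 km/s.

Δv ≈ 3.13 km/s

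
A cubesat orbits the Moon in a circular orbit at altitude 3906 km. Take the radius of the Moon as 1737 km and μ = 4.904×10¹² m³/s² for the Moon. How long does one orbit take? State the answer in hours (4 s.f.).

T ≈ 10.56 hours

r = 1737 + 3906 = 5643.0 km = 5.6430×10⁶ m.
Kepler's third law: T = 2π√(r³/μ) = 2π√((5.643×10⁶)³ / 4.904×10¹²).
r³/μ = 3.664×10⁷ s², so T = 2π × 6.053×10³ = 3.803×10⁴ s.
Converting: 3.803×10⁴ s ÷ 3600 = 10.56 hours.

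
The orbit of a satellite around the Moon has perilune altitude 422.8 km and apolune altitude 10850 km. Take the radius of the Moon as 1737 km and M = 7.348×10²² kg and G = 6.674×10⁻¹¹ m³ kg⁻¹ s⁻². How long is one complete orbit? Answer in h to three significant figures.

μ = GM = 6.674×10⁻¹¹ × 7.348×10²² = 4.904×10¹² m³/s².
r_p = 1737 + 422.8 = 2159.8 km = 2.1598×10⁶ m.
r_a = 1737 + 10850 = 12587 km = 1.2587×10⁷ m.
Semi-major axis a = (r_p + r_a)/2 = (2159.8 + 12587)/2 = 7373.4 km = 7.373×10⁶ m.
By Kepler's third law T = 2π√(a³/μ) = 2π × 9.041×10³ = 5.681×10⁴ s.
= 15.78 h.

T ≈ 15.8 h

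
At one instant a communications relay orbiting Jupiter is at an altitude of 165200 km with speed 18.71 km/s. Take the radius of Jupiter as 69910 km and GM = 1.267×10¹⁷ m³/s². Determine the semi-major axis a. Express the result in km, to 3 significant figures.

r = 69910 + 165200 = 2.3511×10⁵ km = 2.351×10⁸ m.
Vis-viva rearranged: 1/a = 2/r − v²/μ = 8.507×10⁻⁹ − 2.763×10⁻⁹ = 5.744×10⁻⁹ m⁻¹.
a = 1.741×10⁸ m = 1.7410×10⁵ km.

a ≈ 1.74×10⁵ km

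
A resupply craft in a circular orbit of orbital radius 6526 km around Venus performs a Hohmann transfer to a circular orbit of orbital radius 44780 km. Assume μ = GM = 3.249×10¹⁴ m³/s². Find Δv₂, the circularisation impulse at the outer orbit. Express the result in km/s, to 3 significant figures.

Δv ≈ 1.34 km/s

r₁ = 6526 km = 6.526×10⁶ m.
r₂ = 44780 km = 4.478×10⁷ m.
Transfer ellipse a_t = (r₁ + r₂)/2 = 2.565×10⁷ m.
At r₁: circular v_c1 = √(μ/r₁) = 7056 m/s; transfer-periapsis v_p = √[μ(2/r₁ − 1/a_t)] = 9322 m/s.
At r₂: circular v_c2 = √(μ/r₂) = 2694 m/s; transfer-apoapsis v_a = √[μ(2/r₂ − 1/a_t)] = 1359 m/s.
Δv₂ = v_c2 − v_a = 1335 m/s.
= 1.335 km/s.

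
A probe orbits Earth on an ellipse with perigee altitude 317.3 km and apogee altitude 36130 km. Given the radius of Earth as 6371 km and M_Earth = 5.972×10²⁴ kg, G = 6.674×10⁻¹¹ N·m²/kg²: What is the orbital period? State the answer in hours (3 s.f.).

T ≈ 10.7 hours

μ = GM = 6.674×10⁻¹¹ × 5.972×10²⁴ = 3.986×10¹⁴ m³/s².
r_p = 6371 + 317.3 = 6688.3 km = 6.6883×10⁶ m.
r_a = 6371 + 36130 = 42501 km = 4.2501×10⁷ m.
Semi-major axis a = (r_p + r_a)/2 = (6688.3 + 42501)/2 = 24595 km = 2.459×10⁷ m.
By Kepler's third law T = 2π√(a³/μ) = 2π × 6.110×10³ = 3.839×10⁴ s.
= 10.66 hours.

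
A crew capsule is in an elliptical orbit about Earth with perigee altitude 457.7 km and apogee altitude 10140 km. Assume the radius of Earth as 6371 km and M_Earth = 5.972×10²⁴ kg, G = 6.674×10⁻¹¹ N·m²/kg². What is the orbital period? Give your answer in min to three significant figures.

μ = GM = 6.674×10⁻¹¹ × 5.972×10²⁴ = 3.986×10¹⁴ m³/s².
r_p = 6371 + 457.7 = 6828.7 km = 6.8287×10⁶ m.
r_a = 6371 + 10140 = 16511 km = 1.6511×10⁷ m.
Semi-major axis a = (r_p + r_a)/2 = (6828.7 + 16511)/2 = 11670 km = 1.167×10⁷ m.
By Kepler's third law T = 2π√(a³/μ) = 2π × 1.997×10³ = 1.255×10⁴ s.
= 209.1 min.

T ≈ 209 min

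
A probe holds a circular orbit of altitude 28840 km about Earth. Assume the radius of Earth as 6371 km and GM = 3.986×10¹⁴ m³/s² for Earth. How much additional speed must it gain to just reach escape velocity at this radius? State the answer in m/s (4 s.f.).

r = 6371 + 28840 = 35211 km = 3.5211×10⁷ m.
Circular speed v_c = √(μ/r) = 3365 m/s.
Escape speed v_esc = √(2μ/r) = √2 × v_c = 4758 m/s.
Δv = v_esc − v_c = 1394 m/s.

Δv ≈ 1394 m/s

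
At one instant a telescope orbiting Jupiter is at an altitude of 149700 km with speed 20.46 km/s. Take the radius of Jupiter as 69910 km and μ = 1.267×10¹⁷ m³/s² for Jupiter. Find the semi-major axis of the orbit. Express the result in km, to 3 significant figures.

r = 69910 + 149700 = 2.1961×10⁵ km = 2.196×10⁸ m.
Vis-viva rearranged: 1/a = 2/r − v²/μ = 9.107×10⁻⁹ − 3.304×10⁻⁹ = 5.803×10⁻⁹ m⁻¹.
a = 1.723×10⁸ m = 1.7232×10⁵ km.

a ≈ 1.72×10⁵ km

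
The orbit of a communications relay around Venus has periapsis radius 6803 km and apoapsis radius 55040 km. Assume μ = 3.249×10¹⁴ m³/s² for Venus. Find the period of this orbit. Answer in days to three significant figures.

Semi-major axis a = (r_p + r_a)/2 = (6803.0 + 55040)/2 = 30922 km = 3.092×10⁷ m.
By Kepler's third law T = 2π√(a³/μ) = 2π × 9.539×10³ = 5.994×10⁴ s.
= 0.6937 days.

T ≈ 0.694 days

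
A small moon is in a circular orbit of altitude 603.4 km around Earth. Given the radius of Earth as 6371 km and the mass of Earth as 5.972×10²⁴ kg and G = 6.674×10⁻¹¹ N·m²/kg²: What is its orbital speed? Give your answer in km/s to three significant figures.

v ≈ 7.56 km/s

μ = GM = 6.674×10⁻¹¹ × 5.972×10²⁴ = 3.986×10¹⁴ m³/s².
r = 6371 + 603.4 = 6974.4 km = 6.9744×10⁶ m.
For a circular orbit v = √(μ/r) = √(3.986×10¹⁴ / 6.974×10⁶) = √(5.715×10⁷) = 7560 m/s.
That is 7.560 km/s.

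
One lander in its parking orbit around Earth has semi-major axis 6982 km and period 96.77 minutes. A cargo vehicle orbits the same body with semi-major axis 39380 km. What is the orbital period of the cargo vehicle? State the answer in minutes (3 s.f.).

T₂ ≈ 1300 minutes

Kepler's third law: T² ∝ a³, so T₂ = T₁ (a₂/a₁)^(3/2).
a₂/a₁ = 5.640, (a₂/a₁)^(3/2) = 13.40.
T₂ = 96.77 × 13.40 = 1296 minutes.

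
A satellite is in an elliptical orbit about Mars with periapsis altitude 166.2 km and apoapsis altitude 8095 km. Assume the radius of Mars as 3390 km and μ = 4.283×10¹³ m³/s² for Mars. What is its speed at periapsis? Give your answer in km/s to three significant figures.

r_p = 3390 + 166.2 = 3556.2 km = 3.5562×10⁶ m.
r_a = 3390 + 8095 = 11485 km = 1.1485×10⁷ m.
Semi-major axis a = (r_p + r_a)/2 = 7520.6 km = 7.521×10⁶ m.
Vis-viva: v² = μ(2/r − 1/a) = 4.283×10¹³ × (5.624×10⁻⁷ − 1.330×10⁻⁷) = 1.839×10⁷ m²/s².
v = 4289 m/s = 4.289 km/s.

v ≈ 4.29 km/s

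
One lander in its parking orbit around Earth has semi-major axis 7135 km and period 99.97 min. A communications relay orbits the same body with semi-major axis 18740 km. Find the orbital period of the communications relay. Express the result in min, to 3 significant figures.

T₂ ≈ 426 min

Kepler's third law: T² ∝ a³, so T₂ = T₁ (a₂/a₁)^(3/2).
a₂/a₁ = 2.626, (a₂/a₁)^(3/2) = 4.257.
T₂ = 99.97 × 4.257 = 425.5 min.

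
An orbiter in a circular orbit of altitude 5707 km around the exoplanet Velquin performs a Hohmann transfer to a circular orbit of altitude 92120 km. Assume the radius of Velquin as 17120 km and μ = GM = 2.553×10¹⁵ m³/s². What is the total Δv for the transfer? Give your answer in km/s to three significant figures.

r₁ = 17120 + 5707 = 22827 km = 2.2827×10⁷ m.
r₂ = 17120 + 92120 = 109240 km = 1.0924×10⁸ m.
Transfer ellipse a_t = (r₁ + r₂)/2 = 6.603×10⁷ m.
At r₁: circular v_c1 = √(μ/r₁) = 10580 m/s; transfer-periapsis v_p = √[μ(2/r₁ − 1/a_t)] = 13600 m/s.
Δv₁ = v_p − v_c1 = 3027 m/s.
At r₂: circular v_c2 = √(μ/r₂) = 4834 m/s; transfer-apoapsis v_a = √[μ(2/r₂ − 1/a_t)] = 2842 m/s.
Δv₂ = v_c2 − v_a = 1992 m/s.
Total Δv = Δv₁ + Δv₂ = 5019 m/s = 5.019 km/s.

Δv_total ≈ 5.02 km/s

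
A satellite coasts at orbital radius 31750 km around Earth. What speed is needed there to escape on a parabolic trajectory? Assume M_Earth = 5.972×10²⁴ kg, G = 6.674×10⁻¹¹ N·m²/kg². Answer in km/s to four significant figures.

v_esc ≈ 5.011 km/s

μ = GM = 6.674×10⁻¹¹ × 5.972×10²⁴ = 3.986×10¹⁴ m³/s².
r = 31750 km = 3.175×10⁷ m.
Escape speed v_esc = √(2μ/r) = √(2 × 3.986×10¹⁴ / 3.175×10⁷) = √(2.511×10⁷) = 5011 m/s.
= 5.011 km/s.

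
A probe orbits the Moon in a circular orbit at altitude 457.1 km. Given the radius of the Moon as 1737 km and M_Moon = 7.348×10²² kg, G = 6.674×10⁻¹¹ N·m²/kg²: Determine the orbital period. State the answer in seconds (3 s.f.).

μ = GM = 6.674×10⁻¹¹ × 7.348×10²² = 4.904×10¹² m³/s².
r = 1737 + 457.1 = 2194.1 km = 2.1941×10⁶ m.
Kepler's third law: T = 2π√(r³/μ) = 2π√((2.194×10⁶)³ / 4.904×10¹²).
r³/μ = 2.154×10⁶ s², so T = 2π × 1.468×10³ = 9.221×10³ s.

T ≈ 9220 seconds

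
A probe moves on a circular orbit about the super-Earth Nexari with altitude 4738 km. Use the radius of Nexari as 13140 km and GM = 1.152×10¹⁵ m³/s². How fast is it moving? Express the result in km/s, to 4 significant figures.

v ≈ 8.027 km/s

r = 13140 + 4738 = 17878 km = 1.7878×10⁷ m.
For a circular orbit v = √(μ/r) = √(1.152×10¹⁵ / 1.788×10⁷) = √(6.444×10⁷) = 8027 m/s.
That is 8.027 km/s.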